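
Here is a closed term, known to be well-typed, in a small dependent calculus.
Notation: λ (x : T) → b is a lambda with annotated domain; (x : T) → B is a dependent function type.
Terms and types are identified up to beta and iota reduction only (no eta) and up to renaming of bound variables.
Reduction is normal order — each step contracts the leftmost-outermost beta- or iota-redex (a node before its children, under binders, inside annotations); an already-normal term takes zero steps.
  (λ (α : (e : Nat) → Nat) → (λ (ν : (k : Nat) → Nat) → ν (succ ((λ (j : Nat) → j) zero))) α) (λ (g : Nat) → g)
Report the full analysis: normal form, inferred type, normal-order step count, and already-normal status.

reduced normal form:
  succ zero
inferred type:
  Nat
normal-order step count: 4
already normal: no
first contracted redex: a beta-redex


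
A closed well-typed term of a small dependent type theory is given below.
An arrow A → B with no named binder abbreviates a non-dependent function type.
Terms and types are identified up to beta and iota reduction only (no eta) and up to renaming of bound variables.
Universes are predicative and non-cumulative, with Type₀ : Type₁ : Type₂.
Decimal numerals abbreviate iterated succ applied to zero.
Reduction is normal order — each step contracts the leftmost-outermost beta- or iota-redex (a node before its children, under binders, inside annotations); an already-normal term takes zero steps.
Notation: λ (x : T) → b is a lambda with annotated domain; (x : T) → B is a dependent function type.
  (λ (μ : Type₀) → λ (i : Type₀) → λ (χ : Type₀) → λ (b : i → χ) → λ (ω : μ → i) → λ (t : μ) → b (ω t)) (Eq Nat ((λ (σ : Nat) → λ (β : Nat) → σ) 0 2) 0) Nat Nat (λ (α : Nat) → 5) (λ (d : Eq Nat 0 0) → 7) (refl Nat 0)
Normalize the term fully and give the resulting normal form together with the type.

reduced normal form:
  5
type:
  Nat
observation: the term reaches its normal form after 7 normal-order steps.


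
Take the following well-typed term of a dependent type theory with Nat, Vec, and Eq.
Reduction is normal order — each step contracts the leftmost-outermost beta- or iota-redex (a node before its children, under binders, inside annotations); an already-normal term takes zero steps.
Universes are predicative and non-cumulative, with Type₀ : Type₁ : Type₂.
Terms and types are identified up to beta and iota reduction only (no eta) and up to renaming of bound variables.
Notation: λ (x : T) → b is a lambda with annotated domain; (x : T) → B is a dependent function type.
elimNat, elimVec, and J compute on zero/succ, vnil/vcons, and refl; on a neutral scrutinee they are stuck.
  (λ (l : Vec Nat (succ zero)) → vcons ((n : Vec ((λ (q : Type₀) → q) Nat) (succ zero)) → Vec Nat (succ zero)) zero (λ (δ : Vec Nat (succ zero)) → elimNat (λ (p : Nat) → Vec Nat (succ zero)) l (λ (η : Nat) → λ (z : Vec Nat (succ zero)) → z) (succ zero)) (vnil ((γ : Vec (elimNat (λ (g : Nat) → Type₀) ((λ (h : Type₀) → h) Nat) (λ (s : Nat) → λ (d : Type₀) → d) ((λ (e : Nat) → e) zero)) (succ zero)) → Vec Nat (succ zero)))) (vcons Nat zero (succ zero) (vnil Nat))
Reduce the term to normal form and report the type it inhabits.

reduced normal form:
  vcons ((l : Vec Nat (succ zero)) → Vec Nat (succ zero)) zero (λ (n : Vec Nat (succ zero)) → vcons Nat zero (succ zero) (vnil Nat)) (vnil ((q : Vec Nat (succ zero)) → Vec Nat (succ zero)))
inferred type:
  Vec ((l : Vec Nat (succ zero)) → Vec Nat (succ zero)) (succ zero)


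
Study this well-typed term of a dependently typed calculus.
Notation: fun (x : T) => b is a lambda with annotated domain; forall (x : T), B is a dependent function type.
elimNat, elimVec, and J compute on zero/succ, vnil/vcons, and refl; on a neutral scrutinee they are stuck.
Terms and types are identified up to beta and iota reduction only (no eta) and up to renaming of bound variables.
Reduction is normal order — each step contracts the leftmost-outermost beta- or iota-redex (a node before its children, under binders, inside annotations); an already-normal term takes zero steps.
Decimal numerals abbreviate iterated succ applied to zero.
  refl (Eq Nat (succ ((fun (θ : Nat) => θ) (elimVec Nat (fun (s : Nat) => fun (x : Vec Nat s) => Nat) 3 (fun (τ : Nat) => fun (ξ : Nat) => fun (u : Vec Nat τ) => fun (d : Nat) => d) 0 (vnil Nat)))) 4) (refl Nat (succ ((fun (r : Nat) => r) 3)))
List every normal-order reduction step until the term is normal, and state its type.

reduction (normal order):
  refl (Eq Nat (succ ((fun (θ : Nat) => θ) (elimVec Nat (fun (s : Nat) => fun (x : Vec Nat s) => Nat) 3 (fun (τ : Nat) => fun (ξ : Nat) => fun (u : Vec Nat τ) => fun (d : Nat) => d) 0 (vnil Nat)))) 4) (refl Nat (succ ((fun (r : Nat) => r) 3)))
  ~> refl (Eq Nat (succ (elimVec Nat (fun (θ : Nat) => fun (s : Vec Nat θ) => Nat) 3 (fun (x : Nat) => fun (τ : Nat) => fun (ξ : Vec Nat x) => fun (u : Nat) => u) 0 (vnil Nat))) 4) (refl Nat (succ ((fun (d : Nat) => d) 3)))
  ~> refl (Eq Nat 4 4) (refl Nat (succ ((fun (θ : Nat) => θ) 3)))
  ~> refl (Eq Nat 4 4) (refl Nat 4)
type:
  Eq (Eq Nat 4 4) (refl Nat 4) (refl Nat 4)


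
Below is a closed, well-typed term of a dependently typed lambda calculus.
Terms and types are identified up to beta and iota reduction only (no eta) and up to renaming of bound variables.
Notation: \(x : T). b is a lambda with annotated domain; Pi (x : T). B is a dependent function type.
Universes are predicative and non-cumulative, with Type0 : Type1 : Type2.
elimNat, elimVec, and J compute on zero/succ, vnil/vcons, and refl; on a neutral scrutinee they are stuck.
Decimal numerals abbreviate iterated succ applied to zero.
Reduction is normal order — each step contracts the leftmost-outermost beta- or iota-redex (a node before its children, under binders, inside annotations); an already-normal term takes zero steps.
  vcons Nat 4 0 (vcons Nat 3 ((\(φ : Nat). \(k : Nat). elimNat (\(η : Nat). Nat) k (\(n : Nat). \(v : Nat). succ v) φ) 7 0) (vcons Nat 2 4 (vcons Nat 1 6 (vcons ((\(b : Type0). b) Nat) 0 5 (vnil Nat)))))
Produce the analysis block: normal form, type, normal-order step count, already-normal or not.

normal form:
  vcons Nat 4 0 (vcons Nat 3 7 (vcons Nat 2 4 (vcons Nat 1 6 (vcons Nat 0 5 (vnil Nat)))))
inferred type:
  Vec Nat 5
normal-order step count: 25
already normal: no
first redex: a beta-redex


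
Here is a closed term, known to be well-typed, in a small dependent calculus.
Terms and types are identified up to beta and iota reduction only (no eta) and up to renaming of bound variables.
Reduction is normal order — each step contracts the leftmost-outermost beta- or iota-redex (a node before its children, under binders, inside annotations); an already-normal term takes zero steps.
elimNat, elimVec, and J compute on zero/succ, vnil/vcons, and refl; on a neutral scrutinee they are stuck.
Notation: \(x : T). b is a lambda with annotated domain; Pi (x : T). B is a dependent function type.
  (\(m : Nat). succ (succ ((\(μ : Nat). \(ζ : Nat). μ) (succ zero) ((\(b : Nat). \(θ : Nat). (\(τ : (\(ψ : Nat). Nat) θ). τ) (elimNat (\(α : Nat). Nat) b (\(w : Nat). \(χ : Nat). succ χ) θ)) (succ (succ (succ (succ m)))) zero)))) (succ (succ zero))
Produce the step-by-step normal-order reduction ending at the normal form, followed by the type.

reduction (normal order):
  (\(m : Nat). succ (succ ((\(μ : Nat). \(ζ : Nat). μ) (succ zero) ((\(b : Nat). \(θ : Nat). (\(τ : (\(ψ : Nat). Nat) θ). τ) (elimNat (\(α : Nat). Nat) b (\(w : Nat). \(χ : Nat). succ χ) θ)) (succ (succ (succ (succ m)))) zero)))) (succ (succ zero))
  ~> succ (succ ((\(m : Nat). \(μ : Nat). m) (succ zero) ((\(ζ : Nat). \(b : Nat). (\(θ : (\(τ : Nat). Nat) b). θ) (elimNat (\(ψ : Nat). Nat) ζ (\(α : Nat). \(w : Nat). succ w) b)) (succ (succ (succ (succ (succ (succ zero)))))) zero)))
  ~> succ (succ ((\(m : Nat). succ zero) ((\(μ : Nat). \(ζ : Nat). (\(b : (\(θ : Nat). Nat) ζ). b) (elimNat (\(τ : Nat). Nat) μ (\(ψ : Nat). \(α : Nat). succ α) ζ)) (succ (succ (succ (succ (succ (succ zero)))))) zero)))
  ~> succ (succ (succ zero))
type:
  Nat


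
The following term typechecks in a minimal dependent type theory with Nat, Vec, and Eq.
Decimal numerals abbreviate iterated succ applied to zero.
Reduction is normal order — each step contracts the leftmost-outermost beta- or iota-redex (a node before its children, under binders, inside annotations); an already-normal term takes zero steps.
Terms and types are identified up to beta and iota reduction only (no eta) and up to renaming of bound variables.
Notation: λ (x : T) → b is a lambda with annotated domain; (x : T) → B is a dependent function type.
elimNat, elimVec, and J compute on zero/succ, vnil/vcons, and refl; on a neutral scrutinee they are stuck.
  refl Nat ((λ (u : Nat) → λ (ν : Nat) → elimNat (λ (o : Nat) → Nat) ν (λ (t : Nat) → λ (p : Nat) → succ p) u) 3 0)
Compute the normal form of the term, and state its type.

reduced normal form:
  refl Nat 3
type:
  Eq Nat 3 3
observation: 12 normal-order steps separate the term from its normal form.


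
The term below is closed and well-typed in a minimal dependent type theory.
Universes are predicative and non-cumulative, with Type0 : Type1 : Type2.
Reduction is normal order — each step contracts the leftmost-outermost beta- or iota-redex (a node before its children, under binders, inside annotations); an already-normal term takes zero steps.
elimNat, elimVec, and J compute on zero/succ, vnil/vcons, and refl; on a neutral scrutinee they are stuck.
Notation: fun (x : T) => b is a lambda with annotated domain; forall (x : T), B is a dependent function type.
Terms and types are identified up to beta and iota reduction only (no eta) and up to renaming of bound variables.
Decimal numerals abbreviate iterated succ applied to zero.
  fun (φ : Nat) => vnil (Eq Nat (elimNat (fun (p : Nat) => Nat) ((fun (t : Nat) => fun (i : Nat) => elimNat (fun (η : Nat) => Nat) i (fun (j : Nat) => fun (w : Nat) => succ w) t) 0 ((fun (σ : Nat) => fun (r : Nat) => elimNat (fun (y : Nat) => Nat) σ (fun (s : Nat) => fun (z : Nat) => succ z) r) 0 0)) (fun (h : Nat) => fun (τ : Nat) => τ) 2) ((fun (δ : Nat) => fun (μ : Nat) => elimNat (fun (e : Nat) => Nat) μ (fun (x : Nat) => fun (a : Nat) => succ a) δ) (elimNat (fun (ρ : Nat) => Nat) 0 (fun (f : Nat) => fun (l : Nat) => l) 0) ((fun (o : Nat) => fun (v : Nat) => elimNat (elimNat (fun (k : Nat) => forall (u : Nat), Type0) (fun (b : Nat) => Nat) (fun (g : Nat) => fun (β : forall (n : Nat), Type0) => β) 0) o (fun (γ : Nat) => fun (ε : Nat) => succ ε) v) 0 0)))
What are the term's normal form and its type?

resulting normal form:
  fun (φ : Nat) => vnil (Eq Nat 0 0)
type:
  forall (φ : Nat), Vec (Eq Nat 0 0) 0
observation: the first redex contracted is an elimNat iota-redex; the normal form is reached in 20 normal-order steps.


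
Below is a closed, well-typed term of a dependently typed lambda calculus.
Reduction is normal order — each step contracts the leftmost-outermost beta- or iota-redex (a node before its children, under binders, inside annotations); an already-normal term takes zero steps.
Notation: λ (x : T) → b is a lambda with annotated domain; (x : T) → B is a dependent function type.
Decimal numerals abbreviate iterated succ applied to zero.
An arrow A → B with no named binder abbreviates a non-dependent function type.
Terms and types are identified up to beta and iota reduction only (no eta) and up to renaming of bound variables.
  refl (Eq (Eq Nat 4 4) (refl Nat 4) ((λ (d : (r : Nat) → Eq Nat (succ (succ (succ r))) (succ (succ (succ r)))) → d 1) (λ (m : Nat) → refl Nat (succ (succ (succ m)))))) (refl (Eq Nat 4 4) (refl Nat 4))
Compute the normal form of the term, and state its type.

reduced normal form:
  refl (Eq (Eq Nat 4 4) (refl Nat 4) (refl Nat 4)) (refl (Eq Nat 4 4) (refl Nat 4))
type:
  Eq (Eq (Eq Nat 4 4) (refl Nat 4) (refl Nat 4)) (refl (Eq Nat 4 4) (refl Nat 4)) (refl (Eq Nat 4 4) (refl Nat 4))
observation: the first redex contracted is a beta-redex; the normal form is reached in 2 normal-order steps.


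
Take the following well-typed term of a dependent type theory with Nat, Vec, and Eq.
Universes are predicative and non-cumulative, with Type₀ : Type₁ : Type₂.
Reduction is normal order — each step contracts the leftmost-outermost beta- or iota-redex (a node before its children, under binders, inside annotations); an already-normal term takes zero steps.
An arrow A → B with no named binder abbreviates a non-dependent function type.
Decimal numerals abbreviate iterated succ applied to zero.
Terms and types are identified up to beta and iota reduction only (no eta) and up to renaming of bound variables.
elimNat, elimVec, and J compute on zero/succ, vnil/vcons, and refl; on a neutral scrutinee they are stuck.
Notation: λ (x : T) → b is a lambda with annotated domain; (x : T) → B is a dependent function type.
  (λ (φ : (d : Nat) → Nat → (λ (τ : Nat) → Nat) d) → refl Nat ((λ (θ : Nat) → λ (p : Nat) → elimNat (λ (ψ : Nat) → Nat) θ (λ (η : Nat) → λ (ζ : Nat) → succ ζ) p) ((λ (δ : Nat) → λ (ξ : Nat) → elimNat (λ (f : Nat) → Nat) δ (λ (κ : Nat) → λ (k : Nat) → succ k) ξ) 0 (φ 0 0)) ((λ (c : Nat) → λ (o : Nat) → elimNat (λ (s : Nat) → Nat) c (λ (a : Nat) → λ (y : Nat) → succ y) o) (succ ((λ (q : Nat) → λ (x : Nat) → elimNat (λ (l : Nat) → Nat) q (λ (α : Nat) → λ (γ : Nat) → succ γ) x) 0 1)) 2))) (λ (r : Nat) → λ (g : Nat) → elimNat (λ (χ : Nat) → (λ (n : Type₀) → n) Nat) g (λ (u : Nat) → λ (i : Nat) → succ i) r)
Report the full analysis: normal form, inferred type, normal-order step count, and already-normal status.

resulting normal form:
  refl Nat 4
the term's type:
  Eq Nat 4 4
steps to reach normal form (normal order): 37
started in normal form: no
first redex: a beta-redex


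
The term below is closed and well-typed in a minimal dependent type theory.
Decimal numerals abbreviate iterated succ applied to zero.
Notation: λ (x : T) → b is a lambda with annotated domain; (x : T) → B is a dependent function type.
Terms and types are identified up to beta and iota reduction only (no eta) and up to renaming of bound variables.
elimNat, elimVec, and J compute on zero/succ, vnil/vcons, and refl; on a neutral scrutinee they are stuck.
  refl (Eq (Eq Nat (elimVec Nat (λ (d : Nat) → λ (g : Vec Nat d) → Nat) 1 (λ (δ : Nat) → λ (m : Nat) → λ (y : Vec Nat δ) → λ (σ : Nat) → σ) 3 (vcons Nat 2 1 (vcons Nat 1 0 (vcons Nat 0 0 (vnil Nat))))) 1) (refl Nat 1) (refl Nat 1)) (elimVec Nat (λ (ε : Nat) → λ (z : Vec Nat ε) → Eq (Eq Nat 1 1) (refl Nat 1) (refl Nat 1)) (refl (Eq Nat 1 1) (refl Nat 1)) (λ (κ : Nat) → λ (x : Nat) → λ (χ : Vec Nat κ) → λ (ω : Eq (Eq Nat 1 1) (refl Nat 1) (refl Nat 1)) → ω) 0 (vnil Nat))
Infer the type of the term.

the term's type:
  Eq (Eq (Eq Nat 1 1) (refl Nat 1) (refl Nat 1)) (refl (Eq Nat 1 1) (refl Nat 1)) (refl (Eq Nat 1 1) (refl Nat 1))


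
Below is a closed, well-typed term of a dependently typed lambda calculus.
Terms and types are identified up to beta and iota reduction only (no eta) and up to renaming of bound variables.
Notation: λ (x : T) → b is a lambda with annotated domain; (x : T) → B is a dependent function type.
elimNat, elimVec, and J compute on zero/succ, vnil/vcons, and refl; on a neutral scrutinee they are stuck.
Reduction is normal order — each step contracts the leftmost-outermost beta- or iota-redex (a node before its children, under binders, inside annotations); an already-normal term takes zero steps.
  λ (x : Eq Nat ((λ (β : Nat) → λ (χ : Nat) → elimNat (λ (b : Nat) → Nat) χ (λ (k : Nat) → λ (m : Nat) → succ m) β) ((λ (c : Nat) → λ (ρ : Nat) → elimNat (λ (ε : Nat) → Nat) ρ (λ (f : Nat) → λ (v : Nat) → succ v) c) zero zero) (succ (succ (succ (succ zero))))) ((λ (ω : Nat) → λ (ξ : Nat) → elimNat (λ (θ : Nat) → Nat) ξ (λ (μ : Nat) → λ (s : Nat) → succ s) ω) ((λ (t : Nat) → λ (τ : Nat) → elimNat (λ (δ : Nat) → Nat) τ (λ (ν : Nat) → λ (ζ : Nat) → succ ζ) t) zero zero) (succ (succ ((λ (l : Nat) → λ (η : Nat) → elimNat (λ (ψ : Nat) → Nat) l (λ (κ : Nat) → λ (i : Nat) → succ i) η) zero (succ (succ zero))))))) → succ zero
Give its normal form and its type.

resulting normal form:
  λ (x : Eq Nat (succ (succ (succ (succ zero)))) (succ (succ (succ (succ zero))))) → succ zero
inferred type:
  (x : Eq Nat (succ (succ (succ (succ zero)))) (succ (succ (succ (succ zero))))) → Nat
observation: the leftmost-outermost redex is a beta-redex, and normalization takes 21 steps.


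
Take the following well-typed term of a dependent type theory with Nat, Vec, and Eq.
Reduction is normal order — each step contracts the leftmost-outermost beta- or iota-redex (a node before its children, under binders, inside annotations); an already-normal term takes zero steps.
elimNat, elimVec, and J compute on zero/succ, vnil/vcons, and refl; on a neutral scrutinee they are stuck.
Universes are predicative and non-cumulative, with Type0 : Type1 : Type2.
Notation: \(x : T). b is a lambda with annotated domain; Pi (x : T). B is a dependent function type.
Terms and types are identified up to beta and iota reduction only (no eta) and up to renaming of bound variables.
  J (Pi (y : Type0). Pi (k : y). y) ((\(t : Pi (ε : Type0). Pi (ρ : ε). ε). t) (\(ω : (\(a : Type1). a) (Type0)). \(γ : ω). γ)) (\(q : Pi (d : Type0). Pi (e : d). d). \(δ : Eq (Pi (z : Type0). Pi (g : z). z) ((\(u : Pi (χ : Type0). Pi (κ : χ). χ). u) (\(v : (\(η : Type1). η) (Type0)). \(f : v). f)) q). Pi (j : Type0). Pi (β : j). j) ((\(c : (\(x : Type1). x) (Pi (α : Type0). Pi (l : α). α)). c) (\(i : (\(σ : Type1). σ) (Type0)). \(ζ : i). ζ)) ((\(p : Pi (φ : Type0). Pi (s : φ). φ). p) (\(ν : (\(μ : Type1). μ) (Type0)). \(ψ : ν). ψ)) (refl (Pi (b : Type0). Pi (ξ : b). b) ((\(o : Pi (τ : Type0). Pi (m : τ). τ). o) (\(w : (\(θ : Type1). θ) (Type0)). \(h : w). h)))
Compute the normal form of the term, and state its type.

normal form:
  \(y : Type0). \(k : y). k
type:
  Pi (y : Type0). Pi (k : y). y
observation: contracting a J iota-redex first, the term normalizes in 3 steps.


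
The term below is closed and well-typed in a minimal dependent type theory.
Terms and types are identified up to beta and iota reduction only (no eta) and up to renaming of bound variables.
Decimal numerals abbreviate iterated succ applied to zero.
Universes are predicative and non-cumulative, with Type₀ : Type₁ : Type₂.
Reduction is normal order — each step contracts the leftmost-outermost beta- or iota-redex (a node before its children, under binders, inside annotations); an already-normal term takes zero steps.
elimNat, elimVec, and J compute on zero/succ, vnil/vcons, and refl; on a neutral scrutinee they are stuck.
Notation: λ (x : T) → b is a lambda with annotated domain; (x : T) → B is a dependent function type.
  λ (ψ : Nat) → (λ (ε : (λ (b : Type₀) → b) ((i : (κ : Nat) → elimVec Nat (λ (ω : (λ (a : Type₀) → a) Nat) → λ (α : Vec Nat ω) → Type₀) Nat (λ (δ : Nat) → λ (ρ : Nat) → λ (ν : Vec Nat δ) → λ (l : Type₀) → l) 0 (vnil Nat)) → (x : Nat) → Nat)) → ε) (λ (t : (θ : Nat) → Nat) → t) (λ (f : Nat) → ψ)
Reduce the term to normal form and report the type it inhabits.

resulting normal form:
  λ (ψ : Nat) → λ (ε : Nat) → ψ
type:
  (ψ : Nat) → (ε : Nat) → Nat
observation: the first redex contracted is a beta-redex; the normal form is reached in 2 normal-order steps.


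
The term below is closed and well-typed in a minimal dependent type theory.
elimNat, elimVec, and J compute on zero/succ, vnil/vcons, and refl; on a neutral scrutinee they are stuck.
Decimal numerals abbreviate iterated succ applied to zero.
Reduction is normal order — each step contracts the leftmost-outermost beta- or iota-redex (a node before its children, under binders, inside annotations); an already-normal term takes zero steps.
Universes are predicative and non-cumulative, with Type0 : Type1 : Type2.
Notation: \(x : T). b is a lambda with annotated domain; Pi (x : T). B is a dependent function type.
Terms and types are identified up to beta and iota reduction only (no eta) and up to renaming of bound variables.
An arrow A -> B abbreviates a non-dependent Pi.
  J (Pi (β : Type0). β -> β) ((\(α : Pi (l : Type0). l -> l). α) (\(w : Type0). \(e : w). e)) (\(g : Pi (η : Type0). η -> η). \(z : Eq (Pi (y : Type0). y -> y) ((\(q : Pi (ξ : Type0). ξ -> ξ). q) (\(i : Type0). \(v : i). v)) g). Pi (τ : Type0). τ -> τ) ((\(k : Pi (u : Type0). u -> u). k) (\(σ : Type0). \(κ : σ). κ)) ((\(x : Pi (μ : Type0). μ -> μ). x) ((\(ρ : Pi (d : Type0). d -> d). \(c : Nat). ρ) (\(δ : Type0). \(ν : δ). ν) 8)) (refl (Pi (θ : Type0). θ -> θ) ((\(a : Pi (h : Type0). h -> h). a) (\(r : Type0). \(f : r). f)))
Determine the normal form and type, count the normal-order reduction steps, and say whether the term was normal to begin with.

normal form:
  \(β : Type0). \(α : β). α
type:
  Pi (β : Type0). β -> β
reduction steps (normal order): 2
term was already normal: no
first contracted redex: a J iota-redex


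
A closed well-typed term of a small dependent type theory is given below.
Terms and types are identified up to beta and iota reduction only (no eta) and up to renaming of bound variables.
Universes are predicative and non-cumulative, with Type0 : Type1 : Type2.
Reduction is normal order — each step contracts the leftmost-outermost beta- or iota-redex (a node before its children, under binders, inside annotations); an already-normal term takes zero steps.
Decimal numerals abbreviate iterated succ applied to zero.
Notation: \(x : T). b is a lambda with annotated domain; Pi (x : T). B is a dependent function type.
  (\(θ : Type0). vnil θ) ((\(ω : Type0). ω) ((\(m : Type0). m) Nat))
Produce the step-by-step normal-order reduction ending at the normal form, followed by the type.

reduction (normal order):
  (\(θ : Type0). vnil θ) ((\(ω : Type0). ω) ((\(m : Type0). m) Nat))
  ~> vnil ((\(θ : Type0). θ) ((\(ω : Type0). ω) Nat))
  ~> vnil ((\(θ : Type0). θ) Nat)
  ~> vnil Nat
type:
  Vec Nat 0


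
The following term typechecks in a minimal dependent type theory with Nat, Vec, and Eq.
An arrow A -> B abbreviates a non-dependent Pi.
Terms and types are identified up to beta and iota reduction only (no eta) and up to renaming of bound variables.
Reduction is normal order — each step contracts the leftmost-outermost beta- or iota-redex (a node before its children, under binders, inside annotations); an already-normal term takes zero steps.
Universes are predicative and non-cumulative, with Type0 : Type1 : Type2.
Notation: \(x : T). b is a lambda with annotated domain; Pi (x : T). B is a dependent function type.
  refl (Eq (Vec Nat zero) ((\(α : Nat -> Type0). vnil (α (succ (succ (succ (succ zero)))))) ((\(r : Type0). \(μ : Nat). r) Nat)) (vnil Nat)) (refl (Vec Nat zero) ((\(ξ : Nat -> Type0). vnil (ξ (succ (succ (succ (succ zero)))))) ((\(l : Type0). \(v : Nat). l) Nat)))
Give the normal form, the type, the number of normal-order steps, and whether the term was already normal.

resulting normal form:
  refl (Eq (Vec Nat zero) (vnil Nat) (vnil Nat)) (refl (Vec Nat zero) (vnil Nat))
type:
  Eq (Eq (Vec Nat zero) (vnil Nat) (vnil Nat)) (refl (Vec Nat zero) (vnil Nat)) (refl (Vec Nat zero) (vnil Nat))
reduction steps (normal order): 6
already normal: no
first contracted redex: a beta-redex


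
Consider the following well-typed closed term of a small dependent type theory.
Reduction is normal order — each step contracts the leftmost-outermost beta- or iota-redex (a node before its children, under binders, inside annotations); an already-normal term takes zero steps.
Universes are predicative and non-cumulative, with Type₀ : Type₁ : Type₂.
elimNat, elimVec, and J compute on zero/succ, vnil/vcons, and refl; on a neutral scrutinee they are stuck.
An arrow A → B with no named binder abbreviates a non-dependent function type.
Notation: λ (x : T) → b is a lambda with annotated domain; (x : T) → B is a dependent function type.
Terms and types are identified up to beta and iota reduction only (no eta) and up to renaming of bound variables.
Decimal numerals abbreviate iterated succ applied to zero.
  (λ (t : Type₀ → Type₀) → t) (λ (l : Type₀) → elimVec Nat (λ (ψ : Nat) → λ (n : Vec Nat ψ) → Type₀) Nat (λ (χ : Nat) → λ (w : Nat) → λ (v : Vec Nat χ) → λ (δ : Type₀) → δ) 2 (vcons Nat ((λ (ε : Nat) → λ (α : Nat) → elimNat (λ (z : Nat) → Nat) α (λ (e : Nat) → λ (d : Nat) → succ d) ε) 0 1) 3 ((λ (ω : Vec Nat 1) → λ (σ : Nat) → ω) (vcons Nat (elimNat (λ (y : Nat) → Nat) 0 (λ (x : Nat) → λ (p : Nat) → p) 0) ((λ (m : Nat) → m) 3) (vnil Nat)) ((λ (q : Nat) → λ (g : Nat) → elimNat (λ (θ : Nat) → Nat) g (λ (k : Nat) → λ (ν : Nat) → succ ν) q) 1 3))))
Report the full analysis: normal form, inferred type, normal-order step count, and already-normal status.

normal form:
  λ (t : Type₀) → Nat
the term's type:
  Type₀ → Type₀
reduction steps (normal order): 17
term was already normal: no
first redex: a beta-redex


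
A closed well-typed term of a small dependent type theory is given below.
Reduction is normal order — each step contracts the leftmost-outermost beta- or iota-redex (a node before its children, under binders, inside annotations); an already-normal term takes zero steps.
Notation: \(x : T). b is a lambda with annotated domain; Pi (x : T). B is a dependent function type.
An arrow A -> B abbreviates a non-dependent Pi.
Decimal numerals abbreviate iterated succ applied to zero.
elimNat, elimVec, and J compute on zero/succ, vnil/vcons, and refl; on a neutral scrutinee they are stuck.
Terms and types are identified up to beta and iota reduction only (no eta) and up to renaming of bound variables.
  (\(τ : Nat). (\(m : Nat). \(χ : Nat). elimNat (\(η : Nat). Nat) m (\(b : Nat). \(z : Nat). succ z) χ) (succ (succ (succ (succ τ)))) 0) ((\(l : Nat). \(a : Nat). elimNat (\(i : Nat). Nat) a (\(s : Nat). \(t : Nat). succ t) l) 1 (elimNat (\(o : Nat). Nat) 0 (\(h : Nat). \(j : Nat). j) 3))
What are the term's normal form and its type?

normal form:
  5
inferred type:
  Nat


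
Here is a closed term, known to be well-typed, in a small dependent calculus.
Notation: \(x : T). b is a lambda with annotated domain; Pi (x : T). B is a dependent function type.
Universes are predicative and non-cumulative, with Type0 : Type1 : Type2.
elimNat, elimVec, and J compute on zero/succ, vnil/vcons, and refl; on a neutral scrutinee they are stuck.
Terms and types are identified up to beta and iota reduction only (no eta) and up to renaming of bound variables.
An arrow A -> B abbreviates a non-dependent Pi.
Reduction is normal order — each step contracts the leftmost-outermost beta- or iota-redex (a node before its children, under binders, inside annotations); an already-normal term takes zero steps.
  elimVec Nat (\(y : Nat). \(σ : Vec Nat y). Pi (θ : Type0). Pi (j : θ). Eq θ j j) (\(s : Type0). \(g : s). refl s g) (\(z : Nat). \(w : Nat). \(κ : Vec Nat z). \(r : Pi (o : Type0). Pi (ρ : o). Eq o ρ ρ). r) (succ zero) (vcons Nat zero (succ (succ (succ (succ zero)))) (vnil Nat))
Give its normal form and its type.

normal form:
  \(y : Type0). \(σ : y). refl y σ
type:
  Pi (y : Type0). Pi (σ : y). Eq y σ σ
observation: the leftmost-outermost redex is an elimVec iota-redex, and normalization takes 6 steps.


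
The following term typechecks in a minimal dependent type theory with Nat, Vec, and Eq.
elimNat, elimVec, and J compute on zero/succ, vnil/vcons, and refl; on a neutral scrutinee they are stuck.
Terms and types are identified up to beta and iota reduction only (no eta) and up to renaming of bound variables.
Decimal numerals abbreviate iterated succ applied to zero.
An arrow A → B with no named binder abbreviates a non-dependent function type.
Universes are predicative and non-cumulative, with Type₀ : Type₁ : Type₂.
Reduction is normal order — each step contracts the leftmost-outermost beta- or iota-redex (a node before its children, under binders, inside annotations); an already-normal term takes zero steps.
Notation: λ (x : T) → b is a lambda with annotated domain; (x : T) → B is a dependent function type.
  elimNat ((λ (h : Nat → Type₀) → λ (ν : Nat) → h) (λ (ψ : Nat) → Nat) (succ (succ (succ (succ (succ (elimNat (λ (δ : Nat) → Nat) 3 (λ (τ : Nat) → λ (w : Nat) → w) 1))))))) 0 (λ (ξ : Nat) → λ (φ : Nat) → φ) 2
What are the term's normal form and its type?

resulting normal form:
  0
inferred type:
  Nat
observation: the leftmost-outermost redex is an elimNat iota-redex, and normalization takes 7 steps.


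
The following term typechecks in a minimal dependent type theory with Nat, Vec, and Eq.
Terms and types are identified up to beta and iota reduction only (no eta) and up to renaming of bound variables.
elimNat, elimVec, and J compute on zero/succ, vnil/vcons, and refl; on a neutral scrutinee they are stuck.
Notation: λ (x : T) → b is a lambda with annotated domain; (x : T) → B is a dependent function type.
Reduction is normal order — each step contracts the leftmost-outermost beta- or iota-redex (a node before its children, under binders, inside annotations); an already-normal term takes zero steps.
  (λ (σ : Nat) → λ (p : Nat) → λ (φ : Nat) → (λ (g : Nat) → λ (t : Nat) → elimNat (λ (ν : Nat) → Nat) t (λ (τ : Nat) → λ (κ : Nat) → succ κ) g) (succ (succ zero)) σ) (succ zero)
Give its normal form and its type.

normal form:
  λ (σ : Nat) → λ (p : Nat) → succ (succ (succ zero))
type:
  (σ : Nat) → (p : Nat) → Nat


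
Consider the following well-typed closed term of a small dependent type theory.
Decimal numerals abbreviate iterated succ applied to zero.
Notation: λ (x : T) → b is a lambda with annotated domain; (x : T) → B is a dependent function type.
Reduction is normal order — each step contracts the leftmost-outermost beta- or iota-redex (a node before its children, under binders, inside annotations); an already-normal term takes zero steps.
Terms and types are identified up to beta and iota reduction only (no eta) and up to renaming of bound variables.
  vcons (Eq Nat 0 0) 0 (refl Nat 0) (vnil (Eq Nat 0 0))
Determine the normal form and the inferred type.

reduced normal form:
  vcons (Eq Nat 0 0) 0 (refl Nat 0) (vnil (Eq Nat 0 0))
inferred type:
  Vec (Eq Nat 0 0) 1


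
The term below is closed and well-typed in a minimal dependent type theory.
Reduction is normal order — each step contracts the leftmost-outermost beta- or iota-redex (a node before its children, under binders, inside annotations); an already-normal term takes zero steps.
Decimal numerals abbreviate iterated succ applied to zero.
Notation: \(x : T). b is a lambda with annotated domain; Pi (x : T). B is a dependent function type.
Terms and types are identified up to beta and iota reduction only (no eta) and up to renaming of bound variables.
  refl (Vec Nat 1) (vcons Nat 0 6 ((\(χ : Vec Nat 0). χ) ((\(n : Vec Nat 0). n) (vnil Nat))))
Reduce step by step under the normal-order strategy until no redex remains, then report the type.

reduction (normal order):
  refl (Vec Nat 1) (vcons Nat 0 6 ((\(χ : Vec Nat 0). χ) ((\(n : Vec Nat 0). n) (vnil Nat))))
  ~> refl (Vec Nat 1) (vcons Nat 0 6 ((\(χ : Vec Nat 0). χ) (vnil Nat)))
  ~> refl (Vec Nat 1) (vcons Nat 0 6 (vnil Nat))
inferred type:
  Eq (Vec Nat 1) (vcons Nat 0 6 (vnil Nat)) (vcons Nat 0 6 (vnil Nat))


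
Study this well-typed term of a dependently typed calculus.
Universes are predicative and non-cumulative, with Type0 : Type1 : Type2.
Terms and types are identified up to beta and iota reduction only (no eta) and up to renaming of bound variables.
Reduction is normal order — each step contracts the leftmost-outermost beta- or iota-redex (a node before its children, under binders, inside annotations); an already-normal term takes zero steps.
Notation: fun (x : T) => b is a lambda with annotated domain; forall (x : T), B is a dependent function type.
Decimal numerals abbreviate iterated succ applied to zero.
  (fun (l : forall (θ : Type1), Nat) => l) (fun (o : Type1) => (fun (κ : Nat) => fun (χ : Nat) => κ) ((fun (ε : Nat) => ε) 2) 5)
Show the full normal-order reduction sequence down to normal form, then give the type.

reduction (normal order):
  (fun (l : forall (θ : Type1), Nat) => l) (fun (o : Type1) => (fun (κ : Nat) => fun (χ : Nat) => κ) ((fun (ε : Nat) => ε) 2) 5)
  ~> fun (l : Type1) => (fun (θ : Nat) => fun (o : Nat) => θ) ((fun (κ : Nat) => κ) 2) 5
  ~> fun (l : Type1) => (fun (θ : Nat) => (fun (o : Nat) => o) 2) 5
  ~> fun (l : Type1) => (fun (θ : Nat) => θ) 2
  ~> fun (l : Type1) => 2
inferred type:
  forall (l : Type1), Nat


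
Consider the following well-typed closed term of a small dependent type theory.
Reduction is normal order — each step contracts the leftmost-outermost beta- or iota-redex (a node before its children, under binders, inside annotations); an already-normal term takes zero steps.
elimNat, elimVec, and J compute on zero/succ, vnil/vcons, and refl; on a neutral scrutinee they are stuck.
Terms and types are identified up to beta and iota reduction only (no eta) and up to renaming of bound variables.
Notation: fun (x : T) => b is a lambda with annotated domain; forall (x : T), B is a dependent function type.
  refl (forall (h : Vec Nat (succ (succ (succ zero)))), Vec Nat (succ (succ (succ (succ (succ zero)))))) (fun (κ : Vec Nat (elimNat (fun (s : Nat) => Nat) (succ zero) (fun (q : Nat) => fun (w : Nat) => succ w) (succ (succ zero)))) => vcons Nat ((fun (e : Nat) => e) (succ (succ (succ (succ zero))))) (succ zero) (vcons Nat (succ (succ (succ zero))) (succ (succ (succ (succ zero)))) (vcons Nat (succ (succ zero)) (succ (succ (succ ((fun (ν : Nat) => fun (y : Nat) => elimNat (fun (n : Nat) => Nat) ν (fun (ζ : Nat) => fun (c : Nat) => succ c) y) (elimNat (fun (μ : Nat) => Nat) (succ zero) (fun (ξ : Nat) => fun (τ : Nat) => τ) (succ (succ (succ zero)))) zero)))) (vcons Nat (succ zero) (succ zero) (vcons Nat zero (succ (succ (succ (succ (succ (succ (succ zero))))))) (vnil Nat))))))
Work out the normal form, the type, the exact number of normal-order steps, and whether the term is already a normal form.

reduced normal form:
  refl (forall (h : Vec Nat (succ (succ (succ zero)))), Vec Nat (succ (succ (succ (succ (succ zero)))))) (fun (κ : Vec Nat (succ (succ (succ zero)))) => vcons Nat (succ (succ (succ (succ zero)))) (succ zero) (vcons Nat (succ (succ (succ zero))) (succ (succ (succ (succ zero)))) (vcons Nat (succ (succ zero)) (succ (succ (succ (succ zero)))) (vcons Nat (succ zero) (succ zero) (vcons Nat zero (succ (succ (succ (succ (succ (succ (succ zero))))))) (vnil Nat))))))
inferred type:
  Eq (forall (h : Vec Nat (succ (succ (succ zero)))), Vec Nat (succ (succ (succ (succ (succ zero)))))) (fun (κ : Vec Nat (succ (succ (succ zero)))) => vcons Nat (succ (succ (succ (succ zero)))) (succ zero) (vcons Nat (succ (succ (succ zero))) (succ (succ (succ (succ zero)))) (vcons Nat (succ (succ zero)) (succ (succ (succ (succ zero)))) (vcons Nat (succ zero) (succ zero) (vcons Nat zero (succ (succ (succ (succ (succ (succ (succ zero))))))) (vnil Nat)))))) (fun (s : Vec Nat (succ (succ (succ zero)))) => vcons Nat (succ (succ (succ (succ zero)))) (succ zero) (vcons Nat (succ (succ (succ zero))) (succ (succ (succ (succ zero)))) (vcons Nat (succ (succ zero)) (succ (succ (succ (succ zero)))) (vcons Nat (succ zero) (succ zero) (vcons Nat zero (succ (succ (succ (succ (succ (succ (succ zero))))))) (vnil Nat))))))
reduction steps (normal order): 21
term was already normal: no
first redex: an elimNat iota-redex


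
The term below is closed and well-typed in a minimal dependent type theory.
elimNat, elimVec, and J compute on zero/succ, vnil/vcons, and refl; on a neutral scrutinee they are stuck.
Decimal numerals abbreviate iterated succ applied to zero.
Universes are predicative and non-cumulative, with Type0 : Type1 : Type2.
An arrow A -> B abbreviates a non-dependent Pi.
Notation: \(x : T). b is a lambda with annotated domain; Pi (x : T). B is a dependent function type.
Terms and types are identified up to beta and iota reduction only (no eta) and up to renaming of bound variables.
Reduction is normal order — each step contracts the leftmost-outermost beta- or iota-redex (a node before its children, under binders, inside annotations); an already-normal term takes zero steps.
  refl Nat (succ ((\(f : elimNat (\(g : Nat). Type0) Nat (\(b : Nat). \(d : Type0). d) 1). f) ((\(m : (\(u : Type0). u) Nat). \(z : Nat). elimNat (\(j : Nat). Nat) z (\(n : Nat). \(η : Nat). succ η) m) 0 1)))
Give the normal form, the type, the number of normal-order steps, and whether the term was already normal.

resulting normal form:
  refl Nat 2
the term's type:
  Eq Nat 2 2
normal-order step count: 4
already normal: no
first contracted redex: a beta-redex


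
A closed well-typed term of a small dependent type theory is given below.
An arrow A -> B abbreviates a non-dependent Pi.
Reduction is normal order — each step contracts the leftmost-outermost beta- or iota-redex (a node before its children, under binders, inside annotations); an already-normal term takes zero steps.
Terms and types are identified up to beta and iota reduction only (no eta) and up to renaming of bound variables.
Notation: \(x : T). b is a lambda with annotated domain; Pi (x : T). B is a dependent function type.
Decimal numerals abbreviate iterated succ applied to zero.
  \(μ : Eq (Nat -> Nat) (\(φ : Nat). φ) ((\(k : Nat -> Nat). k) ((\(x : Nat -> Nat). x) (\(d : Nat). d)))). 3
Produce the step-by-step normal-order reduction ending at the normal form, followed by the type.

normal-order reduction sequence:
  \(μ : Eq (Nat -> Nat) (\(φ : Nat). φ) ((\(k : Nat -> Nat). k) ((\(x : Nat -> Nat). x) (\(d : Nat). d)))). 3
  ~> \(μ : Eq (Nat -> Nat) (\(φ : Nat). φ) ((\(k : Nat -> Nat). k) (\(x : Nat). x))). 3
  ~> \(μ : Eq (Nat -> Nat) (\(φ : Nat). φ) (\(k : Nat). k)). 3
the term's type:
  Eq (Nat -> Nat) (\(μ : Nat). μ) (\(φ : Nat). φ) -> Nat


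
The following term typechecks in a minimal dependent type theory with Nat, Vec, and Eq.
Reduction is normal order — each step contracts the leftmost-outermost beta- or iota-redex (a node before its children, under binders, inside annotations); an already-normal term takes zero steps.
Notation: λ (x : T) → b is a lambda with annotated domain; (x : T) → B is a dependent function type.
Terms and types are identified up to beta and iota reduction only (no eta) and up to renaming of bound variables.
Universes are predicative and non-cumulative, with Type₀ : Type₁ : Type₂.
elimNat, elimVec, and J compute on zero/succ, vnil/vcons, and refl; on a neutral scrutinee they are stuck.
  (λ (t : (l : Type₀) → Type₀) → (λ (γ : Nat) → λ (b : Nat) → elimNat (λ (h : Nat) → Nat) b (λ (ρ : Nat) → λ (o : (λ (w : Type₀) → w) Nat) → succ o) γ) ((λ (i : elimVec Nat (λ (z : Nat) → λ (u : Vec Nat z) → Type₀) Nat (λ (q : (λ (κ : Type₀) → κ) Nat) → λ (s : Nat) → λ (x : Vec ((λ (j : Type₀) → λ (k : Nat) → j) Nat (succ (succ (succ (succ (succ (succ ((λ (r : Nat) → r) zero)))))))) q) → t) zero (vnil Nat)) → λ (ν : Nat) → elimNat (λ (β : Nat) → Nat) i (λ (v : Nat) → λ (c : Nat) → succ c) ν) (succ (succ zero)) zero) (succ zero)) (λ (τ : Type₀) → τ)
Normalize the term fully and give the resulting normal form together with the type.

resulting normal form:
  succ (succ (succ zero))
the term's type:
  Nat
observation: contracting a beta-redex first, the term normalizes in 14 steps.


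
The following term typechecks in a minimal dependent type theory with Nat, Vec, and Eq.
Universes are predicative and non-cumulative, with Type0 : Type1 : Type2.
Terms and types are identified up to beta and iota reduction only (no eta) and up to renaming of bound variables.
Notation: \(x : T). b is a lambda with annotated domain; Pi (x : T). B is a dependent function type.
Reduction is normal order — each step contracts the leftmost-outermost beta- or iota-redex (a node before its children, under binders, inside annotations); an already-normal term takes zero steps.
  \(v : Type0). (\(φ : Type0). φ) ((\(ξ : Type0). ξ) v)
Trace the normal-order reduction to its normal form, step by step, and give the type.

normal-order reduction sequence:
  \(v : Type0). (\(φ : Type0). φ) ((\(ξ : Type0). ξ) v)
  ~> \(v : Type0). (\(φ : Type0). φ) v
  ~> \(v : Type0). v
type:
  Pi (v : Type0). Type0
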